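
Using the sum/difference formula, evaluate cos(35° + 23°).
cos(35° + 23°) = cos 35° cos 23° - sin 35° sin 23° = 0.5299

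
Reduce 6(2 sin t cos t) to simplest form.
6(2 sin t cos t) = 6(sin(2t)) (using Double angle)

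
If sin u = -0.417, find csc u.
csc u = 1/sin u = -2.398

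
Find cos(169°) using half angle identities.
cos(169°) = -√((1 + cos 338°)/2) = -0.9816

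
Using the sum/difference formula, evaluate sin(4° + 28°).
sin(4° + 28°) = sin 4° cos 28° + cos 4° sin 28° = 0.5299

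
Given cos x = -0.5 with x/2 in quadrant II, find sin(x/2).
sin(x/2) = ±√((1 - cos x)/2); positive since x/2 ∈ QII, so sin(x/2) = √3/2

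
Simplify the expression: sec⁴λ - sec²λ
sec⁴λ - sec²λ = tan⁴λ + tan²λ (using Pythagorean)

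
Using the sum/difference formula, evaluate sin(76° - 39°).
sin(76° - 39°) = sin 76° cos 39° - cos 76° sin 39° = 0.6018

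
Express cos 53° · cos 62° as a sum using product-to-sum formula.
cos 53° cos 62° = (1/2)[cos(53°-62°) + cos(53°+62°)]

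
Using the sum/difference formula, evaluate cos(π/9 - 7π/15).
cos(π/9 - 7π/15) = cos π/9 cos 7π/15 + sin π/9 sin 7π/15 = 0.4384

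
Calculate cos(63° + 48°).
cos(63° + 48°) = cos 63° cos 48° - sin 63° sin 48° = -0.3584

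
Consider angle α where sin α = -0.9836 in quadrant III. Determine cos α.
cos α = ±√(1 - sin²α) = -0.1804 (negative in QIII)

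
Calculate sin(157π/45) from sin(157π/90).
sin(157π/45) = 2 sin 157π/90 cos 157π/90 = -0.9994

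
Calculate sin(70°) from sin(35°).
sin(70°) = 2 sin 35° cos 35° = 0.9397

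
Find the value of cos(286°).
cos(286°) = 0.2756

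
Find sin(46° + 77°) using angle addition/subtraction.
sin(46° + 77°) = sin 46° cos 77° + cos 46° sin 77° = 0.8387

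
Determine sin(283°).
sin(283°) = -0.9744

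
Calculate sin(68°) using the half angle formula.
sin(68°) = √((1 - cos 136°)/2) = 0.9272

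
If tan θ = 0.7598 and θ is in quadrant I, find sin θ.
sin θ = 0.605 (using tan²θ + 1 = sec²θ)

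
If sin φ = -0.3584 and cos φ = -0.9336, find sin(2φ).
sin(2φ) = 2 sin φ cos φ = 0.6692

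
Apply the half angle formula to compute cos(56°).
cos(56°) = √((1 + cos 112°)/2) = 0.5592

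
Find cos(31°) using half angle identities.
cos(31°) = √((1 + cos 62°)/2) = 0.8572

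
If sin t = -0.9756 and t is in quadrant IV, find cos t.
cos t = 0.2196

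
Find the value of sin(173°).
sin(173°) = 0.1219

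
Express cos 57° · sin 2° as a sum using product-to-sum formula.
cos 57° sin 2° = (1/2)[sin(57°+2°) - sin(57°-2°)]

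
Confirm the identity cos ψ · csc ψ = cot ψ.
LHS = cos ψ · (1/sin ψ) = cos ψ/sin ψ = cot ψ = RHS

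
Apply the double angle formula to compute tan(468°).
tan(468°) = 2 tan 234° / (1 - tan²234°) = -3.078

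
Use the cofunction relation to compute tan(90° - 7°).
tan(90° - 7°) = cot(7°) = 8.144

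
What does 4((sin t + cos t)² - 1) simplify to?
4((sin t + cos t)² - 1) = 4(sin(2t)) (using Pythagorean + double angle)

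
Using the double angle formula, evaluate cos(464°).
cos(464°) = cos²232° - sin²232° = -0.2419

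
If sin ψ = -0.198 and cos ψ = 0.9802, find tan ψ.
tan ψ = sin ψ / cos ψ = -0.202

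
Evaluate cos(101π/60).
cos(101π/60) = 0.5446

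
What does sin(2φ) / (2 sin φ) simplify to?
sin(2φ) / (2 sin φ) = cos φ (using Double angle)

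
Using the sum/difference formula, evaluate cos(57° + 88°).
cos(57° + 88°) = cos 57° cos 88° - sin 57° sin 88° = -0.8192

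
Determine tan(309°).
tan(309°) = -1.235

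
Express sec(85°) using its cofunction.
sec(85°) = csc(90° - 85°) = csc(5°)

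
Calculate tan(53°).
tan(53°) = 1.327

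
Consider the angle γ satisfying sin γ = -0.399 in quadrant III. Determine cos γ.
cos γ = ±√(1 - sin²γ) = -0.917 (negative in QIII)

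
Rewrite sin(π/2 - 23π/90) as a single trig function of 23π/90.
sin(π/2 - 23π/90) = cos(23π/90)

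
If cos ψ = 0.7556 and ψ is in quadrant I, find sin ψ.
sin ψ = 0.655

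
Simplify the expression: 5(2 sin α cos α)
5(2 sin α cos α) = 5(sin(2α)) (using Double angle)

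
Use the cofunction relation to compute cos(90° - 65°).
cos(90° - 65°) = sin(65°) = 0.9063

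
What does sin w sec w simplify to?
sin w sec w = tan w (using Reciprocal + quotient)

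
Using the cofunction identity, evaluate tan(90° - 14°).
tan(90° - 14°) = cot(14°) = 4.011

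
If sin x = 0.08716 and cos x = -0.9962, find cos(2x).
cos(2x) = cos²x - sin²x = 0.9848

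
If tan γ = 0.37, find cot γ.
cot γ = 1/tan γ = 2.703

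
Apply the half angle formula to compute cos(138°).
cos(138°) = -√((1 + cos 276°)/2) = -0.7431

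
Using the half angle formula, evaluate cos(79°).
cos(79°) = √((1 + cos 158°)/2) = 0.1908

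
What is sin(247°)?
sin(247°) = -0.9205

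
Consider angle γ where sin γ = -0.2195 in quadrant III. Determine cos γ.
cos γ = ±√(1 - sin²γ) = -0.9756 (negative in QIII)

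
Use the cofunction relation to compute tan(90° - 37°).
tan(90° - 37°) = cot(37°) = 1.327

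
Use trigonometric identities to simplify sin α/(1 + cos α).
sin α/(1 + cos α) = tan(α/2) (using Half angle)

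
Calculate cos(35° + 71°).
cos(35° + 71°) = cos 35° cos 71° - sin 35° sin 71° = -0.2756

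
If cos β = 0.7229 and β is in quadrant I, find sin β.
sin β = 0.691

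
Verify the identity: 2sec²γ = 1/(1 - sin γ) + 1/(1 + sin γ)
RHS = [(1 + sin γ) + (1 - sin γ)] / [(1 - sin γ)(1 + sin γ)] = 2/(1 - sin²γ) = 2/cos²γ = 2sec²γ = LHS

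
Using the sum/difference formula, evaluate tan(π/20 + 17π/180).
tan(π/20 + 17π/180) = (tan π/20 + tan 17π/180)/(1 - tan π/20 tan 17π/180) = 0.4877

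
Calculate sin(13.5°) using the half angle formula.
sin(13.5°) = √((1 - cos 27°)/2) = 0.2334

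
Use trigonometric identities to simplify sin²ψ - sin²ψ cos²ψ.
sin²ψ - sin²ψ cos²ψ = sin⁴ψ (using Factoring)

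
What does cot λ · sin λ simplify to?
cot λ · sin λ = cos λ (using Quotient identity)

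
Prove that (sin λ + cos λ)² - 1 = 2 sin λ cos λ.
LHS = sin²λ + 2 sin λ cos λ + cos²λ - 1 = (sin²λ + cos²λ) + 2 sin λ cos λ - 1 = 1 + 2 sin λ cos λ - 1 = 2 sin λ cos λ = RHS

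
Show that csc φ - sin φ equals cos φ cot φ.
LHS = 1/sin φ - sin φ = (1 - sin²φ)/sin φ = cos²φ/sin φ = cos φ · (cos φ/sin φ) = cos φ cot φ = RHS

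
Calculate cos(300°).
cos(300°) = 1/2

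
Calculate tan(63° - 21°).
tan(63° - 21°) = (tan 63° - tan 21°)/(1 + tan 63° tan 21°) = 0.9004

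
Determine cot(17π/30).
cot(17π/30) = -0.2126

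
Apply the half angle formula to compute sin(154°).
sin(154°) = √((1 - cos 308°)/2) = 0.4384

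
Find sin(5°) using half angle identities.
sin(5°) = √((1 - cos 10°)/2) = 0.08716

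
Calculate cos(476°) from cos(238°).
cos(476°) = 2cos²238° - 1 = -0.4384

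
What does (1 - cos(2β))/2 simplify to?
(1 - cos(2β))/2 = sin²β (using Power reduction)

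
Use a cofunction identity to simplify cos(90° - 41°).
cos(90° - 41°) = sin(41°)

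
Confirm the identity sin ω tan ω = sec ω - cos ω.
RHS = 1/cos ω - cos ω = (1 - cos²ω)/cos ω = sin²ω/cos ω = sin ω · (sin ω/cos ω) = sin ω tan ω = LHS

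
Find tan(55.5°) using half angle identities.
tan(55.5°) = sin 111° / (1 + cos 111°) = 1.455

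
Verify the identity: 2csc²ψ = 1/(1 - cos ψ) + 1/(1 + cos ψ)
RHS = [(1 + cos ψ) + (1 - cos ψ)] / [(1 - cos ψ)(1 + cos ψ)] = 2/(1 - cos²ψ) = 2/sin²ψ = 2csc²ψ = LHS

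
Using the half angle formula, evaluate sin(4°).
sin(4°) = √((1 - cos 8°)/2) = 0.06976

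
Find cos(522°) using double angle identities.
cos(522°) = cos²261° - sin²261° = -0.9511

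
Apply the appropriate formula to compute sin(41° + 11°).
sin(41° + 11°) = sin 41° cos 11° + cos 41° sin 11° = 0.788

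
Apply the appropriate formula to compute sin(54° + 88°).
sin(54° + 88°) = sin 54° cos 88° + cos 54° sin 88° = 0.6157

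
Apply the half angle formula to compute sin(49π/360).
sin(49π/360) = √((1 - cos 49π/180)/2) = 0.4147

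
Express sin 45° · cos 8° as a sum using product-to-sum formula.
sin 45° cos 8° = (1/2)[sin(45°+8°) + sin(45°-8°)]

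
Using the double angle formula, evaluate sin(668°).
sin(668°) = 2 sin 334° cos 334° = -0.788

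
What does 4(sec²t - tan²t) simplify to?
4(sec²t - tan²t) = 4 (using Pythagorean identity)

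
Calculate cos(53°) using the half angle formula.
cos(53°) = √((1 + cos 106°)/2) = 0.6018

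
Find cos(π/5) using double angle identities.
cos(π/5) = cos²π/10 - sin²π/10 = 0.809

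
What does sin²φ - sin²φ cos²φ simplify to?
sin²φ - sin²φ cos²φ = sin⁴φ (using Factoring)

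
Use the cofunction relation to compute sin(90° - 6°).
sin(90° - 6°) = cos(6°) = 0.9945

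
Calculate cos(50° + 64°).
cos(50° + 64°) = cos 50° cos 64° - sin 50° sin 64° = -0.4067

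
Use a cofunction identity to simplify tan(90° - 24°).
tan(90° - 24°) = cot(24°)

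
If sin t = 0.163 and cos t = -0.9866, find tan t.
tan t = sin t / cos t = -0.1652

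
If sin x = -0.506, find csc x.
csc x = 1/sin x = -1.976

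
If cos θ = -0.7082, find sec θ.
sec θ = 1/cos θ = -1.412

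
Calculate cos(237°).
cos(237°) = -0.5446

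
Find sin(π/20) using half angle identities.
sin(π/20) = √((1 - cos π/10)/2) = 0.1564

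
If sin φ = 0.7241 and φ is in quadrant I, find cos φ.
cos φ = 0.6897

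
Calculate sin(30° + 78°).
sin(30° + 78°) = sin 30° cos 78° + cos 30° sin 78° = 0.9511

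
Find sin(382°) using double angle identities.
sin(382°) = 2 sin 191° cos 191° = 0.3746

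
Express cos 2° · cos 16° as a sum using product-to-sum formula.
cos 2° cos 16° = (1/2)[cos(2°-16°) + cos(2°+16°)]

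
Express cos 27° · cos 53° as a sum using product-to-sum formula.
cos 27° cos 53° = (1/2)[cos(27°-53°) + cos(27°+53°)]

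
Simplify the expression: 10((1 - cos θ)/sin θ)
10((1 - cos θ)/sin θ) = 10(tan(θ/2)) (using Half angle)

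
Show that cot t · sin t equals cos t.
LHS = (cos t/sin t) · sin t = cos t = RHS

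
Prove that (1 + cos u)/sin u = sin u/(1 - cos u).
RHS = sin u(1 + cos u) / ((1 - cos u)(1 + cos u)) = sin u(1 + cos u) / (1 - cos²u) = sin u(1 + cos u) / sin²u = (1 + cos u)/sin u = LHS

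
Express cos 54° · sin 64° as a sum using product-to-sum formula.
cos 54° sin 64° = (1/2)[sin(54°+64°) - sin(54°-64°)]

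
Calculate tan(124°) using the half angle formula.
tan(124°) = sin 248° / (1 + cos 248°) = -1.483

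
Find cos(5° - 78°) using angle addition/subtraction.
cos(5° - 78°) = cos 5° cos 78° + sin 5° sin 78° = 0.2924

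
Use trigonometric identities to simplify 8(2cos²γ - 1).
8(2cos²γ - 1) = 8(cos(2γ)) (using Double angle)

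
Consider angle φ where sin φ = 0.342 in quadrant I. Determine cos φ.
cos φ = √(1 - sin²φ) = 0.9397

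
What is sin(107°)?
sin(107°) = 0.9563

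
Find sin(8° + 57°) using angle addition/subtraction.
sin(8° + 57°) = sin 8° cos 57° + cos 8° sin 57° = 0.9063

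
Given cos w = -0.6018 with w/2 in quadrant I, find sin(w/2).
sin(w/2) = ±√((1 - cos w)/2); positive since w/2 ∈ QI, so sin(w/2) = 0.8949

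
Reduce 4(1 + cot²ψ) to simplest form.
4(1 + cot²ψ) = 4(csc²ψ) (using Pythagorean identity)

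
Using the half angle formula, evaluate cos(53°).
cos(53°) = √((1 + cos 106°)/2) = 0.6018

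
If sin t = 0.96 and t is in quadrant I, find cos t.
cos t = 0.28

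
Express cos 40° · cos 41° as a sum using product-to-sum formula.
cos 40° cos 41° = (1/2)[cos(40°-41°) + cos(40°+41°)]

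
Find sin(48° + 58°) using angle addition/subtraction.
sin(48° + 58°) = sin 48° cos 58° + cos 48° sin 58° = 0.9613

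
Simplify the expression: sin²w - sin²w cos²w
sin²w - sin²w cos²w = sin⁴w (using Factoring)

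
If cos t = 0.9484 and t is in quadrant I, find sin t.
sin t = 0.3171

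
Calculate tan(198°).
tan(198°) = 0.3249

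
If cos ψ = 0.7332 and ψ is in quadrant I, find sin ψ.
sin ψ = 0.68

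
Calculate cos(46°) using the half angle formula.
cos(46°) = √((1 + cos 92°)/2) = 0.6947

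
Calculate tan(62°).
tan(62°) = 1.881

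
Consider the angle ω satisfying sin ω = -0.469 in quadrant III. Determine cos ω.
cos ω = ±√(1 - sin²ω) = -0.8832 (negative in QIII)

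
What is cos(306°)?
cos(306°) = 0.5878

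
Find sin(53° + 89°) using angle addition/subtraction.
sin(53° + 89°) = sin 53° cos 89° + cos 53° sin 89° = 0.6157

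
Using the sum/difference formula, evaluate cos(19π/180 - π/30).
cos(19π/180 - π/30) = cos 19π/180 cos π/30 + sin 19π/180 sin π/30 = 0.9744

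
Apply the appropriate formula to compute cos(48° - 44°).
cos(48° - 44°) = cos 48° cos 44° + sin 48° sin 44° = 0.9976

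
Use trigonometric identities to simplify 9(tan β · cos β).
9(tan β · cos β) = 9(sin β) (using Quotient identity)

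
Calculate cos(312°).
cos(312°) = 0.6691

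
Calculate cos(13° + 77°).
cos(13° + 77°) = cos 13° cos 77° - sin 13° sin 77° = 0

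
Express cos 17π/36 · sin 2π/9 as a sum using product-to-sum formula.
cos 17π/36 sin 2π/9 = (1/2)[sin(17π/36+2π/9) - sin(17π/36-2π/9)]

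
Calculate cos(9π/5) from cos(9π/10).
cos(9π/5) = cos²9π/10 - sin²9π/10 = 0.809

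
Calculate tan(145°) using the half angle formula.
tan(145°) = sin 290° / (1 + cos 290°) = -0.7002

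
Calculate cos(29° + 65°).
cos(29° + 65°) = cos 29° cos 65° - sin 29° sin 65° = -0.06976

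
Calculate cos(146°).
cos(146°) = -0.829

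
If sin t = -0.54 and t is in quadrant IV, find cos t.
cos t = 0.8417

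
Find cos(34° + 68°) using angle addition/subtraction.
cos(34° + 68°) = cos 34° cos 68° - sin 34° sin 68° = -0.2079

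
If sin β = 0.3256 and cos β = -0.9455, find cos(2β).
cos(2β) = cos²β - sin²β = 0.788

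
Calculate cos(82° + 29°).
cos(82° + 29°) = cos 82° cos 29° - sin 82° sin 29° = -0.3584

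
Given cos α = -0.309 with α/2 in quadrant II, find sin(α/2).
sin(α/2) = ±√((1 - cos α)/2); positive since α/2 ∈ QII, so sin(α/2) = 0.809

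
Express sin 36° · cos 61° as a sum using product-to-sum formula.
sin 36° cos 61° = (1/2)[sin(36°+61°) + sin(36°-61°)]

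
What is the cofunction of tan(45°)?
tan(45°) = cot(90° - 45°) = cot(45°)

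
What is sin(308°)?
sin(308°) = -0.788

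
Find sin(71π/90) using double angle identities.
sin(71π/90) = 2 sin 71π/180 cos 71π/180 = 0.6157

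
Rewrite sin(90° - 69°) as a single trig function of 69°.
sin(90° - 69°) = cos(69°)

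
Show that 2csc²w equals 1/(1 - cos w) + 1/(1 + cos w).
RHS = [(1 + cos w) + (1 - cos w)] / [(1 - cos w)(1 + cos w)] = 2/(1 - cos²w) = 2/sin²w = 2csc²w = LHS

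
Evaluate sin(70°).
sin(70°) = 0.9397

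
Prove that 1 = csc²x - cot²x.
RHS = 1/sin²x - cos²x/sin²x = (1 - cos²x)/sin²x = sin²x/sin²x = 1 = LHS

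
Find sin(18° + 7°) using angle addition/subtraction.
sin(18° + 7°) = sin 18° cos 7° + cos 18° sin 7° = 0.4226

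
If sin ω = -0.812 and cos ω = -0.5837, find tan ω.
tan ω = sin ω / cos ω = 1.391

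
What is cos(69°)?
cos(69°) = 0.3584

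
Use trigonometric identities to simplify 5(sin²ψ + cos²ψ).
5(sin²ψ + cos²ψ) = 5 (using Pythagorean identity)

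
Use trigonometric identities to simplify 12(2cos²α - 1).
12(2cos²α - 1) = 12(cos(2α)) (using Double angle)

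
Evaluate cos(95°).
cos(95°) = -0.08716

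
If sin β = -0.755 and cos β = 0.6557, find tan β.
tan β = sin β / cos β = -1.151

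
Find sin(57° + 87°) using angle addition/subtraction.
sin(57° + 87°) = sin 57° cos 87° + cos 57° sin 87° = 0.5878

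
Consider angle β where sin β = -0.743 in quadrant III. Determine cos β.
cos β = ±√(1 - sin²β) = -0.6693 (negative in QIII)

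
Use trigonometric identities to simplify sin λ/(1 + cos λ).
sin λ/(1 + cos λ) = tan(λ/2) (using Half angle)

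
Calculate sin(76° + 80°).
sin(76° + 80°) = sin 76° cos 80° + cos 76° sin 80° = 0.4067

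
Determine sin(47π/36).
sin(47π/36) = -0.8192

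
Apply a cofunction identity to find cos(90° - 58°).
cos(90° - 58°) = sin(58°) = 0.848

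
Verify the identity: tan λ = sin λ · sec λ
RHS = sin λ · (1/cos λ) = sin λ/cos λ = tan λ = LHS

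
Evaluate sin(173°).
sin(173°) = 0.1219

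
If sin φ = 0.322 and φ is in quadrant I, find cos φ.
cos φ = 0.9467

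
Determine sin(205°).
sin(205°) = -0.4226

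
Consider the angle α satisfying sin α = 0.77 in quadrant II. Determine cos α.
cos α = ±√(1 - sin²α) = -0.638 (negative in QII)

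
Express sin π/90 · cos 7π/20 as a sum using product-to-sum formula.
sin π/90 cos 7π/20 = (1/2)[sin(π/90+7π/20) + sin(π/90-7π/20)]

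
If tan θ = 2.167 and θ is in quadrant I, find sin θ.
sin θ = 0.908 (using tan²θ + 1 = sec²θ)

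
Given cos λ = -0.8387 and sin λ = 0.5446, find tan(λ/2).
tan(λ/2) = sin λ / (1 + cos λ) = 3.376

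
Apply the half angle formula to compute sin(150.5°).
sin(150.5°) = √((1 - cos 301°)/2) = 0.4924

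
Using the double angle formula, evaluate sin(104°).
sin(104°) = 2 sin 52° cos 52° = 0.9703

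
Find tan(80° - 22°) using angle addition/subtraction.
tan(80° - 22°) = (tan 80° - tan 22°)/(1 + tan 80° tan 22°) = 1.6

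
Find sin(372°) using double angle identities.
sin(372°) = 2 sin 186° cos 186° = 0.2079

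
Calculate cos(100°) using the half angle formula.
cos(100°) = -√((1 + cos 200°)/2) = -0.1736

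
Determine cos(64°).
cos(64°) = 0.4384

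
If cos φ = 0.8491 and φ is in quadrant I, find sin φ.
sin φ = 0.5282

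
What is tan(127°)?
tan(127°) = -1.327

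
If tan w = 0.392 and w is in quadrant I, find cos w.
cos w = 0.931 (using tan²w + 1 = sec²w)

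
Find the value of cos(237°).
cos(237°) = -0.5446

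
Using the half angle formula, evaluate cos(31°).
cos(31°) = √((1 + cos 62°)/2) = 0.8572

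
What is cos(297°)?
cos(297°) = 0.454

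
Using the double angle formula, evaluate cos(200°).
cos(200°) = cos²100° - sin²100° = -0.9397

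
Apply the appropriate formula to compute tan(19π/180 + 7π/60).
tan(19π/180 + 7π/60) = (tan 19π/180 + tan 7π/60)/(1 - tan 19π/180 tan 7π/60) = 0.8391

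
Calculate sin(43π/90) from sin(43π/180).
sin(43π/90) = 2 sin 43π/180 cos 43π/180 = 0.9976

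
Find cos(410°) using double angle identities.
cos(410°) = cos²205° - sin²205° = 0.6428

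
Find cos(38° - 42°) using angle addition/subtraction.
cos(38° - 42°) = cos 38° cos 42° + sin 38° sin 42° = 0.9976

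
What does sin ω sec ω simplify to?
sin ω sec ω = tan ω (using Reciprocal + quotient)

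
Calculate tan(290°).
tan(290°) = -2.747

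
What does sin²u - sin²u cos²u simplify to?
sin²u - sin²u cos²u = sin⁴u (using Factoring)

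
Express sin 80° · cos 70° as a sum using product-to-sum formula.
sin 80° cos 70° = (1/2)[sin(80°+70°) + sin(80°-70°)]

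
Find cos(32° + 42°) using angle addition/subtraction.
cos(32° + 42°) = cos 32° cos 42° - sin 32° sin 42° = 0.2756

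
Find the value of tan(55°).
tan(55°) = 1.428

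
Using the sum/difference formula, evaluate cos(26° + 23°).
cos(26° + 23°) = cos 26° cos 23° - sin 26° sin 23° = 0.6561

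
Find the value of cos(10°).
cos(10°) = 0.9848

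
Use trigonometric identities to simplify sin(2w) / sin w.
sin(2w) / sin w = 2 cos w (using Double angle)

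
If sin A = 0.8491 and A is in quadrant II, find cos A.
cos A = -0.5282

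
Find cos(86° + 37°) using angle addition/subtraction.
cos(86° + 37°) = cos 86° cos 37° - sin 86° sin 37° = -0.5446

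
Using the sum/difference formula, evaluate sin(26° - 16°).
sin(26° - 16°) = sin 26° cos 16° - cos 26° sin 16° = 0.1736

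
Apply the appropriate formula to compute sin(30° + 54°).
sin(30° + 54°) = sin 30° cos 54° + cos 30° sin 54° = 0.9945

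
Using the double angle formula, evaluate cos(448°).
cos(448°) = cos²224° - sin²224° = 0.0349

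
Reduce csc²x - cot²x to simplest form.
csc²x - cot²x = 1 (using Pythagorean identity)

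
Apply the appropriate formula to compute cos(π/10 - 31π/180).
cos(π/10 - 31π/180) = cos π/10 cos 31π/180 + sin π/10 sin 31π/180 = 0.9744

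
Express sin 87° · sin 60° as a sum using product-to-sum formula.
sin 87° sin 60° = (1/2)[cos(87°-60°) - cos(87°+60°)]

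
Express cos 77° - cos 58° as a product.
cos 77° - cos 58° = -2 sin(67.5°) sin(9.5°)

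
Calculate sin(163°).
sin(163°) = 0.2924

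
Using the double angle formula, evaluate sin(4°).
sin(4°) = 2 sin 2° cos 2° = 0.06976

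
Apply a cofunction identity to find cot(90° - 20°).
cot(90° - 20°) = tan(20°) = 0.364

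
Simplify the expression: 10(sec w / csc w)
10(sec w / csc w) = 10(tan w) (using Reciprocal identities)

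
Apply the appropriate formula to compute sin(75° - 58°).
sin(75° - 58°) = sin 75° cos 58° - cos 75° sin 58° = 0.2924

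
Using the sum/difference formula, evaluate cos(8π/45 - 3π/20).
cos(8π/45 - 3π/20) = cos 8π/45 cos 3π/20 + sin 8π/45 sin 3π/20 = 0.9962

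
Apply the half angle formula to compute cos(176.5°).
cos(176.5°) = -√((1 + cos 353°)/2) = -0.9981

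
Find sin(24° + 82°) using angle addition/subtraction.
sin(24° + 82°) = sin 24° cos 82° + cos 24° sin 82° = 0.9613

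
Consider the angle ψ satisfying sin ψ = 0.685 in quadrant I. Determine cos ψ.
cos ψ = √(1 - sin²ψ) = 0.7285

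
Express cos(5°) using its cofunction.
cos(5°) = sin(90° - 5°) = sin(85°)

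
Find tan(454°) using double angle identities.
tan(454°) = 2 tan 227° / (1 - tan²227°) = -14.3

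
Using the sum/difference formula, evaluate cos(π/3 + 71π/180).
cos(π/3 + 71π/180) = cos π/3 cos 71π/180 - sin π/3 sin 71π/180 = -0.6561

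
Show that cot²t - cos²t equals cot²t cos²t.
LHS = cos²t/sin²t - cos²t = cos²t(1/sin²t - 1) = cos²t · (1 - sin²t)/sin²t = cos²t · cos²t/sin²t = cos²t · cot²t = RHS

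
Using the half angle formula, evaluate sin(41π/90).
sin(41π/90) = √((1 - cos 41π/45)/2) = 0.9903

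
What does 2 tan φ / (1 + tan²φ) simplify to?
2 tan φ / (1 + tan²φ) = sin(2φ) (using Double angle)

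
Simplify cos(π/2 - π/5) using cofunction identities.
cos(π/2 - π/5) = sin(π/5)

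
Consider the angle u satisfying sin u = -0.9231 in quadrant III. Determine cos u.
cos u = ±√(1 - sin²u) = -0.3846 (negative in QIII)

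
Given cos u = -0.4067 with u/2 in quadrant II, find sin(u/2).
sin(u/2) = ±√((1 - cos u)/2); positive since u/2 ∈ QII, so sin(u/2) = 0.8387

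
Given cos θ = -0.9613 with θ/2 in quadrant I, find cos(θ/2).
cos(θ/2) = ±√((1 + cos θ)/2); positive since θ/2 ∈ QI, so cos(θ/2) = 0.1391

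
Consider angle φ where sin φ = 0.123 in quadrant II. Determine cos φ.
cos φ = ±√(1 - sin²φ) = -0.9924 (negative in QII)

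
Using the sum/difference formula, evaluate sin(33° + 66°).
sin(33° + 66°) = sin 33° cos 66° + cos 33° sin 66° = 0.9877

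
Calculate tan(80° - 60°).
tan(80° - 60°) = (tan 80° - tan 60°)/(1 + tan 80° tan 60°) = 0.364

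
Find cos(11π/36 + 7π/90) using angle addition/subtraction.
cos(11π/36 + 7π/90) = cos 11π/36 cos 7π/90 - sin 11π/36 sin 7π/90 = 0.3584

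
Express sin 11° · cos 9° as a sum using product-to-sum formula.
sin 11° cos 9° = (1/2)[sin(11°+9°) + sin(11°-9°)]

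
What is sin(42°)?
sin(42°) = 0.6691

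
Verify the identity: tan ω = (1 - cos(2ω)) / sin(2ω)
RHS = 2sin²ω / (2 sin ω cos ω) = sin ω/cos ω = tan ω = LHS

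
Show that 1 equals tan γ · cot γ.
RHS = (sin γ/cos γ) · (cos γ/sin γ) = 1 = LHS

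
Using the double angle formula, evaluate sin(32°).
sin(32°) = 2 sin 16° cos 16° = 0.5299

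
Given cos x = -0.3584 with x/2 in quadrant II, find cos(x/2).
cos(x/2) = ±√((1 + cos x)/2); negative since x/2 ∈ QII, so cos(x/2) = -0.5664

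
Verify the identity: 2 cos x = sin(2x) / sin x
RHS = 2 sin x cos x / sin x = 2 cos x = LHS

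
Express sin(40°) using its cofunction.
sin(40°) = cos(90° - 40°) = cos(50°)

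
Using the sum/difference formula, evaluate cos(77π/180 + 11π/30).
cos(77π/180 + 11π/30) = cos 77π/180 cos 11π/30 - sin 77π/180 sin 11π/30 = -0.7986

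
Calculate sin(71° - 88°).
sin(71° - 88°) = sin 71° cos 88° - cos 71° sin 88° = -0.2924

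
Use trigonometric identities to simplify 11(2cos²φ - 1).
11(2cos²φ - 1) = 11(cos(2φ)) (using Double angle)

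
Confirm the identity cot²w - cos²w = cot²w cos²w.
LHS = cos²w/sin²w - cos²w = cos²w(1/sin²w - 1) = cos²w · (1 - sin²w)/sin²w = cos²w · cos²w/sin²w = cos²w · cot²w = RHS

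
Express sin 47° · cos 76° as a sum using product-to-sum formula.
sin 47° cos 76° = (1/2)[sin(47°+76°) + sin(47°-76°)]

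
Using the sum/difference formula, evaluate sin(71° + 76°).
sin(71° + 76°) = sin 71° cos 76° + cos 71° sin 76° = 0.5446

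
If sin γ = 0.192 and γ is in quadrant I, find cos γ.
cos γ = 0.9814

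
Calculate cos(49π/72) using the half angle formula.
cos(49π/72) = -√((1 + cos 49π/36)/2) = -0.5373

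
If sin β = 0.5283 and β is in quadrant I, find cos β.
cos β = 0.8491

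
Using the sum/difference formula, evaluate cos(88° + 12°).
cos(88° + 12°) = cos 88° cos 12° - sin 88° sin 12° = -0.1736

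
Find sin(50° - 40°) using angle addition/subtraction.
sin(50° - 40°) = sin 50° cos 40° - cos 50° sin 40° = 0.1736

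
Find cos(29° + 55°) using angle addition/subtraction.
cos(29° + 55°) = cos 29° cos 55° - sin 29° sin 55° = 0.1045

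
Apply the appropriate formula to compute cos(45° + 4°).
cos(45° + 4°) = cos 45° cos 4° - sin 45° sin 4° = 0.6561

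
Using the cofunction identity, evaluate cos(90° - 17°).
cos(90° - 17°) = sin(17°) = 0.2924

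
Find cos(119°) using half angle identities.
cos(119°) = -√((1 + cos 238°)/2) = -0.4848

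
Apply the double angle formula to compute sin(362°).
sin(362°) = 2 sin 181° cos 181° = 0.0349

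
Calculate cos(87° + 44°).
cos(87° + 44°) = cos 87° cos 44° - sin 87° sin 44° = -0.6561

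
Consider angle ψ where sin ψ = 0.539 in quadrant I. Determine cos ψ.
cos ψ = √(1 - sin²ψ) = 0.8423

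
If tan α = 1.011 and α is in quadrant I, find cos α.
cos α = 0.7032 (using tan²α + 1 = sec²α)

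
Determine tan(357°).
tan(357°) = -0.05241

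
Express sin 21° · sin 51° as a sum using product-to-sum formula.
sin 21° sin 51° = (1/2)[cos(21°-51°) - cos(21°+51°)]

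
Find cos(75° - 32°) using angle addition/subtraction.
cos(75° - 32°) = cos 75° cos 32° + sin 75° sin 32° = 0.7314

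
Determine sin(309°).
sin(309°) = -0.7771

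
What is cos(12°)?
cos(12°) = 0.9781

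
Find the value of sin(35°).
sin(35°) = 0.5736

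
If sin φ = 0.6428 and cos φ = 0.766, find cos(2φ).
cos(2φ) = cos²φ - sin²φ = 0.1736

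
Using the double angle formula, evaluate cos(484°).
cos(484°) = cos²242° - sin²242° = -0.5592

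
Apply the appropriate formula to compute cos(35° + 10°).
cos(35° + 10°) = cos 35° cos 10° - sin 35° sin 10° = √2/2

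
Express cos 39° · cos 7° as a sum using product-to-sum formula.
cos 39° cos 7° = (1/2)[cos(39°-7°) + cos(39°+7°)]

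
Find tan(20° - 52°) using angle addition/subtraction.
tan(20° - 52°) = (tan 20° - tan 52°)/(1 + tan 20° tan 52°) = -0.6249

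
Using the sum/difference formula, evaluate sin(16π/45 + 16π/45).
sin(16π/45 + 16π/45) = sin 16π/45 cos 16π/45 + cos 16π/45 sin 16π/45 = 0.788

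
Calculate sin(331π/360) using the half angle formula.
sin(331π/360) = √((1 - cos 331π/180)/2) = 0.2504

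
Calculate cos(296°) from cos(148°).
cos(296°) = cos²148° - sin²148° = 0.4384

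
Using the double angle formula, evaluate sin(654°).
sin(654°) = 2 sin 327° cos 327° = -0.9135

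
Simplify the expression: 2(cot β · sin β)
2(cot β · sin β) = 2(cos β) (using Quotient identity)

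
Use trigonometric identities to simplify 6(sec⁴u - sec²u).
6(sec⁴u - sec²u) = 6(tan⁴u + tan²u) (using Pythagorean)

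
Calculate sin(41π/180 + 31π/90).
sin(41π/180 + 31π/90) = sin 41π/180 cos 31π/90 + cos 41π/180 sin 31π/90 = 0.9744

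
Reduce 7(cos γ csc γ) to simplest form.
7(cos γ csc γ) = 7(cot γ) (using Reciprocal + quotient)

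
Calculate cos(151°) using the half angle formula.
cos(151°) = -√((1 + cos 302°)/2) = -0.8746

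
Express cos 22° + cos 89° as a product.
cos 22° + cos 89° = 2 cos(55.5°) cos(-33.5°)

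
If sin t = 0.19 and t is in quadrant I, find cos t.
cos t = 0.9818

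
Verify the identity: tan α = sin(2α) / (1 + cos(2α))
RHS = 2 sin α cos α / (2cos²α) = sin α/cos α = tan α = LHS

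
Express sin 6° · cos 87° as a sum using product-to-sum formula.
sin 6° cos 87° = (1/2)[sin(6°+87°) + sin(6°-87°)]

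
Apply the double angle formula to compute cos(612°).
cos(612°) = cos²306° - sin²306° = -0.309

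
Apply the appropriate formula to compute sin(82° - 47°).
sin(82° - 47°) = sin 82° cos 47° - cos 82° sin 47° = 0.5736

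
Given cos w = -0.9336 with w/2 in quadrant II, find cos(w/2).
cos(w/2) = ±√((1 + cos w)/2); negative since w/2 ∈ QII, so cos(w/2) = -0.1822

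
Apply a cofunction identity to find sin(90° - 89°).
sin(90° - 89°) = cos(89°) = 0.01745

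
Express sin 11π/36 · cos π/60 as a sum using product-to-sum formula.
sin 11π/36 cos π/60 = (1/2)[sin(11π/36+π/60) + sin(11π/36-π/60)]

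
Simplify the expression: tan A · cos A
tan A · cos A = sin A (using Quotient identity)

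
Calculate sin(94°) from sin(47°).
sin(94°) = 2 sin 47° cos 47° = 0.9976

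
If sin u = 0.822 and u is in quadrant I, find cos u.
cos u = 0.5695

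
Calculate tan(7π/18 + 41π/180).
tan(7π/18 + 41π/180) = (tan 7π/18 + tan 41π/180)/(1 - tan 7π/18 tan 41π/180) = -2.605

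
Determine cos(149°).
cos(149°) = -0.8572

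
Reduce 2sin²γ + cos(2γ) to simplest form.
2sin²γ + cos(2γ) = 1 (using Double angle)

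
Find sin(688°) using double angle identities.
sin(688°) = 2 sin 344° cos 344° = -0.5299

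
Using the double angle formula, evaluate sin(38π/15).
sin(38π/15) = 2 sin 19π/15 cos 19π/15 = 0.9945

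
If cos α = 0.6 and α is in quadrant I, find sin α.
sin α = 0.8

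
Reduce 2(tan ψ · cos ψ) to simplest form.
2(tan ψ · cos ψ) = 2(sin ψ) (using Quotient identity)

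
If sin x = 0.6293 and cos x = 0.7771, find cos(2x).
cos(2x) = cos²x - sin²x = 0.2079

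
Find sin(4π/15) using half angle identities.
sin(4π/15) = √((1 - cos 8π/15)/2) = 0.7431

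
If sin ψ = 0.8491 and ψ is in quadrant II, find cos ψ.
cos ψ = -0.5282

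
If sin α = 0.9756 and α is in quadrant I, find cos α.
cos α = 0.2196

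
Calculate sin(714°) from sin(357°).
sin(714°) = 2 sin 357° cos 357° = -0.1045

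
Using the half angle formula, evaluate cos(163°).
cos(163°) = -√((1 + cos 326°)/2) = -0.9563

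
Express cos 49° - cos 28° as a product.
cos 49° - cos 28° = -2 sin(38.5°) sin(10.5°)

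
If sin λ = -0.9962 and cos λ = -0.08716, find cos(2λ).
cos(2λ) = cos²λ - sin²λ = -0.9848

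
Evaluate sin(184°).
sin(184°) = -0.06976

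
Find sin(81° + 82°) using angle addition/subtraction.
sin(81° + 82°) = sin 81° cos 82° + cos 81° sin 82° = 0.2924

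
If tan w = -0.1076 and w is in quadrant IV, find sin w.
sin w = -0.107 (using tan²w + 1 = sec²w)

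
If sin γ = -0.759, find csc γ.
csc γ = 1/sin γ = -1.318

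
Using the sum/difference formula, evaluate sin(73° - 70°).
sin(73° - 70°) = sin 73° cos 70° - cos 73° sin 70° = 0.05234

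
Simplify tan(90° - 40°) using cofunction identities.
tan(90° - 40°) = cot(40°)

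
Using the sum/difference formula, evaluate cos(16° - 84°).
cos(16° - 84°) = cos 16° cos 84° + sin 16° sin 84° = 0.3746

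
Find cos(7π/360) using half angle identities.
cos(7π/360) = √((1 + cos 7π/180)/2) = 0.9981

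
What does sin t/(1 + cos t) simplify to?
sin t/(1 + cos t) = tan(t/2) (using Half angle)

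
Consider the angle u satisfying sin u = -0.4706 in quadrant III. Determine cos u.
cos u = ±√(1 - sin²u) = -0.8823 (negative in QIII)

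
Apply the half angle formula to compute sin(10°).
sin(10°) = √((1 - cos 20°)/2) = 0.1736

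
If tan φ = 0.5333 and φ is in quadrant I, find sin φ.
sin φ = 0.4706 (using tan²φ + 1 = sec²φ)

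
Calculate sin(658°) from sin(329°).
sin(658°) = 2 sin 329° cos 329° = -0.8829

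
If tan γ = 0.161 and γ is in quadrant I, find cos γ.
cos γ = 0.9873 (using tan²γ + 1 = sec²γ)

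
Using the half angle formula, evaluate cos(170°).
cos(170°) = -√((1 + cos 340°)/2) = -0.9848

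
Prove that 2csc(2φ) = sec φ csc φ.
LHS = 2/sin(2φ) = 2/(2 sin φ cos φ) = 1/(sin φ cos φ) = (1/cos φ)(1/sin φ) = sec φ csc φ = RHS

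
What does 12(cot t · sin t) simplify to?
12(cot t · sin t) = 12(cos t) (using Quotient identity)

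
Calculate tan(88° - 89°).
tan(88° - 89°) = (tan 88° - tan 89°)/(1 + tan 88° tan 89°) = -0.01746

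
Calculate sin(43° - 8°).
sin(43° - 8°) = sin 43° cos 8° - cos 43° sin 8° = 0.5736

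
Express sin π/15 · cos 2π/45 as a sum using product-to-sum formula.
sin π/15 cos 2π/45 = (1/2)[sin(π/15+2π/45) + sin(π/15-2π/45)]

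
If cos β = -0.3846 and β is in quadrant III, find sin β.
sin β = -0.9231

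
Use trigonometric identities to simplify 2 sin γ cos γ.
2 sin γ cos γ = sin(2γ) (using Double angle)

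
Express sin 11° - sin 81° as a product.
sin 11° - sin 81° = 2 cos(46°) sin(-35°)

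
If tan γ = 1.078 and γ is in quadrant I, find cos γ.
cos γ = 0.6801 (using tan²γ + 1 = sec²γ)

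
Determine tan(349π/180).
tan(349π/180) = -0.1944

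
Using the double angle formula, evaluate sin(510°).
sin(510°) = 2 sin 255° cos 255° = 1/2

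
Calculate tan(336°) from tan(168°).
tan(336°) = 2 tan 168° / (1 - tan²168°) = -0.4452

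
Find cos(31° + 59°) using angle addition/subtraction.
cos(31° + 59°) = cos 31° cos 59° - sin 31° sin 59° = 0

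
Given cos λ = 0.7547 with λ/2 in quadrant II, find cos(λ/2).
cos(λ/2) = ±√((1 + cos λ)/2); negative since λ/2 ∈ QII, so cos(λ/2) = -0.9367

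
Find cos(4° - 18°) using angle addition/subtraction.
cos(4° - 18°) = cos 4° cos 18° + sin 4° sin 18° = 0.9703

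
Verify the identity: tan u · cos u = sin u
LHS = (sin u/cos u) · cos u = sin u = RHS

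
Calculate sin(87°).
sin(87°) = 0.9986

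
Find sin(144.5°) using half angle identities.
sin(144.5°) = √((1 - cos 289°)/2) = 0.5807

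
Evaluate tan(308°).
tan(308°) = -1.28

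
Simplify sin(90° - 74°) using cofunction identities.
sin(90° - 74°) = cos(74°)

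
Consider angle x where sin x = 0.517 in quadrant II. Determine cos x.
cos x = ±√(1 - sin²x) = -0.856 (negative in QII)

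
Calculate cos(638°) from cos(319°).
cos(638°) = cos²319° - sin²319° = 0.1392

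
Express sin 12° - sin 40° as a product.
sin 12° - sin 40° = 2 cos(26°) sin(-14°)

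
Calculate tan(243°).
tan(243°) = 1.963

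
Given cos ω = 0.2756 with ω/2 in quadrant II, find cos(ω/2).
cos(ω/2) = ±√((1 + cos ω)/2); negative since ω/2 ∈ QII, so cos(ω/2) = -0.7986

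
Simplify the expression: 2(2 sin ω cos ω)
2(2 sin ω cos ω) = 2(sin(2ω)) (using Double angle)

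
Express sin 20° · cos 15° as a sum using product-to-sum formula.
sin 20° cos 15° = (1/2)[sin(20°+15°) + sin(20°-15°)]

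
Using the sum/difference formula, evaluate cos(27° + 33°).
cos(27° + 33°) = cos 27° cos 33° - sin 27° sin 33° = 1/2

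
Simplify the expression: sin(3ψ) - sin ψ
sin(3ψ) - sin ψ = 2 cos(2ψ) sin ψ (using Sum-to-product)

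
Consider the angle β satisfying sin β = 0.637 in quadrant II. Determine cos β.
cos β = ±√(1 - sin²β) = -0.7709 (negative in QII)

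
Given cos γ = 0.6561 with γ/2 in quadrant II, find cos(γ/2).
cos(γ/2) = ±√((1 + cos γ)/2); negative since γ/2 ∈ QII, so cos(γ/2) = -0.91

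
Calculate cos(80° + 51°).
cos(80° + 51°) = cos 80° cos 51° - sin 80° sin 51° = -0.6561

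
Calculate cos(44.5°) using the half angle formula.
cos(44.5°) = √((1 + cos 89°)/2) = 0.7133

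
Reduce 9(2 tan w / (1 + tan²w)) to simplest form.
9(2 tan w / (1 + tan²w)) = 9(sin(2w)) (using Double angle)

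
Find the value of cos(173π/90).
cos(173π/90) = 0.9703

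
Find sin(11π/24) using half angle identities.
sin(11π/24) = √((1 - cos 11π/12)/2) = 0.9914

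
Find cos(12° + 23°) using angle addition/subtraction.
cos(12° + 23°) = cos 12° cos 23° - sin 12° sin 23° = 0.8192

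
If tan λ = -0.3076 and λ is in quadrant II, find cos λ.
cos λ = -0.9558 (using tan²λ + 1 = sec²λ)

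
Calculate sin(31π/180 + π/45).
sin(31π/180 + π/45) = sin 31π/180 cos π/45 + cos 31π/180 sin π/45 = 0.5736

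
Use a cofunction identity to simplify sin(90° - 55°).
sin(90° - 55°) = cos(55°)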